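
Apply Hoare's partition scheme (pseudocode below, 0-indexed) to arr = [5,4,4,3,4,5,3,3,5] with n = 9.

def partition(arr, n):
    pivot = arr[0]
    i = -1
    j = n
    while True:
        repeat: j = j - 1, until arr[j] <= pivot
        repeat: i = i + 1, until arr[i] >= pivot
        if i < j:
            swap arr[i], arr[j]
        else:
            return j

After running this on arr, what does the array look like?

[5,4,4,3,4,3,3,5,5]

pivot=5
j stops at 8 (5), i stops at 0 (5); swap ⇒ [5,4,4,3,4,5,3,3,5]
j stops at 7 (3), i stops at 5 (5); swap ⇒ [5,4,4,3,4,3,3,5,5]
j stops at 6, i stops at 7; i≥j ⇒ return 6. arr=[5,4,4,3,4,3,3,5,5]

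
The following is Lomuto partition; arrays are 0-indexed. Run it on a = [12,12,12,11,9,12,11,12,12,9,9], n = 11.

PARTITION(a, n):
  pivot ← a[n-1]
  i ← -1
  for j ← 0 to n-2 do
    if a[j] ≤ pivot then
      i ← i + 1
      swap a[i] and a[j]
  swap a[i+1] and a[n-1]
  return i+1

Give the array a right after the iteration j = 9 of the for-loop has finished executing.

pivot = a[10] = 9; i = -1
j=0: a[0]=12 > 9 → no swap
j=1: a[1]=12 > 9 → no swap
j=2: a[2]=12 > 9 → no swap
j=3: a[3]=11 > 9 → no swap
j=4: a[4]=9 ≤ 9 → i=0, swap a[0],a[4] → [9,12,12,11,12,12,11,12,12,9,9]
j=5: a[5]=12 > 9 → no swap
j=6: a[6]=11 > 9 → no swap
j=7: a[7]=12 > 9 → no swap
j=8: a[8]=12 > 9 → no swap
j=9: a[9]=9 ≤ 9 → i=1, swap a[1],a[9] → [9,9,12,11,12,12,11,12,12,12,9]
(after j=9) a = [9,9,12,11,12,12,11,12,12,12,9]

[9,9,12,11,12,12,11,12,12,12,9]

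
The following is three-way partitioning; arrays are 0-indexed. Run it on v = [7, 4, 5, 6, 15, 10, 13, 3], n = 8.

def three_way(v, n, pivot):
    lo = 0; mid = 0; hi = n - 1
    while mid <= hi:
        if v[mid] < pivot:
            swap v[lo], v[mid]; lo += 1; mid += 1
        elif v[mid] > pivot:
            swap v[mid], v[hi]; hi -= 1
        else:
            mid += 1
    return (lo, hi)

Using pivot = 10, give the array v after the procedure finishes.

[7, 4, 5, 6, 3, 10, 13, 15]

pivot = 10; lo=0, mid=0, hi=7
v[mid]=7<10: swap v[0],v[0]; lo=1,mid=1 → [7, 4, 5, 6, 15, 10, 13, 3]
v[mid]=4<10: swap v[1],v[1]; lo=2,mid=2 → [7, 4, 5, 6, 15, 10, 13, 3]
v[mid]=5<10: swap v[2],v[2]; lo=3,mid=3 → [7, 4, 5, 6, 15, 10, 13, 3]
v[mid]=6<10: swap v[3],v[3]; lo=4,mid=4 → [7, 4, 5, 6, 15, 10, 13, 3]
v[mid]=15>10: swap v[4],v[7]; hi=6 → [7, 4, 5, 6, 3, 10, 13, 15]
v[mid]=3<10: swap v[4],v[4]; lo=5,mid=5 → [7, 4, 5, 6, 3, 10, 13, 15]
v[mid]=10=10: mid=6
v[mid]=13>10: swap v[6],v[6]; hi=5 → [7, 4, 5, 6, 3, 10, 13, 15]
end: lo=5, hi=5; v = [7, 4, 5, 6, 3, 10, 13, 15]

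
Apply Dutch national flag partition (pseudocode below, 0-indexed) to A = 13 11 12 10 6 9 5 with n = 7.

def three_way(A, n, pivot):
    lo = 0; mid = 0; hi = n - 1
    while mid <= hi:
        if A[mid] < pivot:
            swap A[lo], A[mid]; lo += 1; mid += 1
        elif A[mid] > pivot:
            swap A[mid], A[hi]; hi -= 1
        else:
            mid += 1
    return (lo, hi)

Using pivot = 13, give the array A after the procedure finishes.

lo=0 mid=0 hi=6
13=13: mid=1
11<13: swap(0,1), lo=1 mid=2 ⇒ 11 13 12 10 6 9 5
12<13: swap(1,2), lo=2 mid=3 ⇒ 11 12 13 10 6 9 5
10<13: swap(2,3), lo=3 mid=4 ⇒ 11 12 10 13 6 9 5
6<13: swap(3,4), lo=4 mid=5 ⇒ 11 12 10 6 13 9 5
9<13: swap(4,5), lo=5 mid=6 ⇒ 11 12 10 6 9 13 5
5<13: swap(5,6), lo=6 mid=7 ⇒ 11 12 10 6 9 5 13
done. lo=6 hi=6; A=11 12 10 6 9 5 13

11 12 10 6 9 5 13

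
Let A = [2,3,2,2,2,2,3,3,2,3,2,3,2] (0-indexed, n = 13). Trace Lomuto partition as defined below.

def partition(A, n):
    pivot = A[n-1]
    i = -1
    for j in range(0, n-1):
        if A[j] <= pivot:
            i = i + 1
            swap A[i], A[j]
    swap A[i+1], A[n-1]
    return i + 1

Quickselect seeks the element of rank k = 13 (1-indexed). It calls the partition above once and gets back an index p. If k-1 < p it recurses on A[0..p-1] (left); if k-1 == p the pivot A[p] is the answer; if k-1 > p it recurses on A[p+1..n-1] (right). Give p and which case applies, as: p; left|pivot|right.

pivot = A[12] = 2; i = -1
j=0: A[0]=2 ≤ 2 → i=0, swap A[0],A[0] (no change) → [2,3,2,2,2,2,3,3,2,3,2,3,2]
j=1: A[1]=3 > 2 → no swap
j=2: A[2]=2 ≤ 2 → i=1, swap A[1],A[2] → [2,2,3,2,2,2,3,3,2,3,2,3,2]
j=3: A[3]=2 ≤ 2 → i=2, swap A[2],A[3] → [2,2,2,3,2,2,3,3,2,3,2,3,2]
j=4: A[4]=2 ≤ 2 → i=3, swap A[3],A[4] → [2,2,2,2,3,2,3,3,2,3,2,3,2]
j=5: A[5]=2 ≤ 2 → i=4, swap A[4],A[5] → [2,2,2,2,2,3,3,3,2,3,2,3,2]
j=6: A[6]=3 > 2 → no swap
j=7: A[7]=3 > 2 → no swap
j=8: A[8]=2 ≤ 2 → i=5, swap A[5],A[8] → [2,2,2,2,2,2,3,3,3,3,2,3,2]
j=9: A[9]=3 > 2 → no swap
j=10: A[10]=2 ≤ 2 → i=6, swap A[6],A[10] → [2,2,2,2,2,2,2,3,3,3,3,3,2]
j=11: A[11]=3 > 2 → no swap
final swap A[7],A[12] → [2,2,2,2,2,2,2,2,3,3,3,3,3]; return 7
p = 7; k-1 = 12 > 7 ⇒ right

7; right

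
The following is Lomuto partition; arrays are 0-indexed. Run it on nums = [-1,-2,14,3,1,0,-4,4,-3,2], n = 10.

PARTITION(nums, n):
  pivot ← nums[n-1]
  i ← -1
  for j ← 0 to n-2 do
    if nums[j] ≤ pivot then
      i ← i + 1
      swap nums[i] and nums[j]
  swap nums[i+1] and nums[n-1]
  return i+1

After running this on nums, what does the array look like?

[-1,-2,1,0,-4,-3,2,4,3,14]

pivot=2, i=-1
j=0: -1≤2, i=0, swap(0,0) ⇒ [-1,-2,14,3,1,0,-4,4,-3,2]
j=1: -2≤2, i=1, swap(1,1) ⇒ [-1,-2,14,3,1,0,-4,4,-3,2]
j=2: 14>2, skip
j=3: 3>2, skip
j=4: 1≤2, i=2, swap(2,4) ⇒ [-1,-2,1,3,14,0,-4,4,-3,2]
j=5: 0≤2, i=3, swap(3,5) ⇒ [-1,-2,1,0,14,3,-4,4,-3,2]
j=6: -4≤2, i=4, swap(4,6) ⇒ [-1,-2,1,0,-4,3,14,4,-3,2]
j=7: 4>2, skip
j=8: -3≤2, i=5, swap(5,8) ⇒ [-1,-2,1,0,-4,-3,14,4,3,2]
swap(6,9) ⇒ [-1,-2,1,0,-4,-3,2,4,3,14]; return 6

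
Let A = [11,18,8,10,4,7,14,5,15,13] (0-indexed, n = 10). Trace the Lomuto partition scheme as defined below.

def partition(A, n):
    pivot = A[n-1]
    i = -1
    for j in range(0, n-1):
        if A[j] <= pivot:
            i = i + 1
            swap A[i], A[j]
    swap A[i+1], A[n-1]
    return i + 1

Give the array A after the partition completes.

pivot=13, i=-1
j=0: 11≤13, i=0, swap(0,0) ⇒ [11,18,8,10,4,7,14,5,15,13]
j=1: 18>13, skip
j=2: 8≤13, i=1, swap(1,2) ⇒ [11,8,18,10,4,7,14,5,15,13]
j=3: 10≤13, i=2, swap(2,3) ⇒ [11,8,10,18,4,7,14,5,15,13]
j=4: 4≤13, i=3, swap(3,4) ⇒ [11,8,10,4,18,7,14,5,15,13]
j=5: 7≤13, i=4, swap(4,5) ⇒ [11,8,10,4,7,18,14,5,15,13]
j=6: 14>13, skip
j=7: 5≤13, i=5, swap(5,7) ⇒ [11,8,10,4,7,5,14,18,15,13]
j=8: 15>13, skip
swap(6,9) ⇒ [11,8,10,4,7,5,13,18,15,14]; return 6

[11,8,10,4,7,5,13,18,15,14]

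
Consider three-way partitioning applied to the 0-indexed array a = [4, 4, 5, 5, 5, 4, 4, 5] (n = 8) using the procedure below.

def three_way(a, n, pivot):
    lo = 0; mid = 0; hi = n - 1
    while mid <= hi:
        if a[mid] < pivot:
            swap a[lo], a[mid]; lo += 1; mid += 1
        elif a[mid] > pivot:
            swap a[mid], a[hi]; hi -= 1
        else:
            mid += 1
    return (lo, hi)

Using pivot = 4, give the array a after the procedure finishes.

pivot = 4; lo=0, mid=0, hi=7
a[mid]=4=4: mid=1
a[mid]=4=4: mid=2
a[mid]=5>4: swap a[2],a[7]; hi=6 → [4, 4, 5, 5, 5, 4, 4, 5]
a[mid]=5>4: swap a[2],a[6]; hi=5 → [4, 4, 4, 5, 5, 4, 5, 5]
a[mid]=4=4: mid=3
a[mid]=5>4: swap a[3],a[5]; hi=4 → [4, 4, 4, 4, 5, 5, 5, 5]
a[mid]=4=4: mid=4
a[mid]=5>4: swap a[4],a[4]; hi=3 → [4, 4, 4, 4, 5, 5, 5, 5]
end: lo=0, hi=3; a = [4, 4, 4, 4, 5, 5, 5, 5]

[4, 4, 4, 4, 5, 5, 5, 5]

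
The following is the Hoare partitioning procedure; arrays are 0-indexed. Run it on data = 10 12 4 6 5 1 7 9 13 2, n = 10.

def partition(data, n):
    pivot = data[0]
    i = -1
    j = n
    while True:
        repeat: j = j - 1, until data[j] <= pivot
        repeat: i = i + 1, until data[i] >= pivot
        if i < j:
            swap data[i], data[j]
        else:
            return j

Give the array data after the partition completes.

pivot = data[0] = 10; i = -1, j = 10
j→9 (data[9]=2≤10), i→0 (data[0]=10≥10); i<j, swap → 2 12 4 6 5 1 7 9 13 10
j→7 (data[7]=9≤10), i→1 (data[1]=12≥10); i<j, swap → 2 9 4 6 5 1 7 12 13 10
j→6, i→7; i≥j, return j=6. data = 2 9 4 6 5 1 7 12 13 10

2 9 4 6 5 1 7 12 13 10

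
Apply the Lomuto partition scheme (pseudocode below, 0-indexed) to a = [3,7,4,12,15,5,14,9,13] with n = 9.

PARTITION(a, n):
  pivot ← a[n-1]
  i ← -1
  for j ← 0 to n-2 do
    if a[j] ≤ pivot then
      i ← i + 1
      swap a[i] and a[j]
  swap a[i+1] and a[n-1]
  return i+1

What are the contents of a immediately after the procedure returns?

[3,7,4,12,5,9,13,15,14]

pivot = a[8] = 13; i = -1
j=0: a[0]=3 ≤ 13 → i=0, swap a[0],a[0] (no change) → [3,7,4,12,15,5,14,9,13]
j=1: a[1]=7 ≤ 13 → i=1, swap a[1],a[1] (no change) → [3,7,4,12,15,5,14,9,13]
j=2: a[2]=4 ≤ 13 → i=2, swap a[2],a[2] (no change) → [3,7,4,12,15,5,14,9,13]
j=3: a[3]=12 ≤ 13 → i=3, swap a[3],a[3] (no change) → [3,7,4,12,15,5,14,9,13]
j=4: a[4]=15 > 13 → no swap
j=5: a[5]=5 ≤ 13 → i=4, swap a[4],a[5] → [3,7,4,12,5,15,14,9,13]
j=6: a[6]=14 > 13 → no swap
j=7: a[7]=9 ≤ 13 → i=5, swap a[5],a[7] → [3,7,4,12,5,9,14,15,13]
final swap a[6],a[8] → [3,7,4,12,5,9,13,15,14]; return 6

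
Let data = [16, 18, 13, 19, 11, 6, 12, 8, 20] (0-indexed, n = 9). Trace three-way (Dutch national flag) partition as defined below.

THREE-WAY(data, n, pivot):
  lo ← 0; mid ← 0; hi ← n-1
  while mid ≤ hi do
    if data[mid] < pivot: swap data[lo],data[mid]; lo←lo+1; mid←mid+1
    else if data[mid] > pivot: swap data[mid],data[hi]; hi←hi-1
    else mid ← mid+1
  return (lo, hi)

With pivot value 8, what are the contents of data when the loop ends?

[6, 8, 19, 11, 13, 12, 18, 20, 16]

lo=0 mid=0 hi=8
16>8: swap(0,8), hi=7 ⇒ [20, 18, 13, 19, 11, 6, 12, 8, 16]
20>8: swap(0,7), hi=6 ⇒ [8, 18, 13, 19, 11, 6, 12, 20, 16]
8=8: mid=1
18>8: swap(1,6), hi=5 ⇒ [8, 12, 13, 19, 11, 6, 18, 20, 16]
12>8: swap(1,5), hi=4 ⇒ [8, 6, 13, 19, 11, 12, 18, 20, 16]
6<8: swap(0,1), lo=1 mid=2 ⇒ [6, 8, 13, 19, 11, 12, 18, 20, 16]
13>8: swap(2,4), hi=3 ⇒ [6, 8, 11, 19, 13, 12, 18, 20, 16]
11>8: swap(2,3), hi=2 ⇒ [6, 8, 19, 11, 13, 12, 18, 20, 16]
19>8: swap(2,2), hi=1 ⇒ [6, 8, 19, 11, 13, 12, 18, 20, 16]
done. lo=1 hi=1; data=[6, 8, 19, 11, 13, 12, 18, 20, 16]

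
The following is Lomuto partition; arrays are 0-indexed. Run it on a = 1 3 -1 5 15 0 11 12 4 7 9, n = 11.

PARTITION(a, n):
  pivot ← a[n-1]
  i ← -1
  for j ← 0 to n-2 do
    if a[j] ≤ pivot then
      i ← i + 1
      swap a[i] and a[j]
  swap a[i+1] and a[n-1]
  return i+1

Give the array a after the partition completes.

pivot=9, i=-1
j=0: 1≤9, i=0, swap(0,0) ⇒ 1 3 -1 5 15 0 11 12 4 7 9
j=1: 3≤9, i=1, swap(1,1) ⇒ 1 3 -1 5 15 0 11 12 4 7 9
j=2: -1≤9, i=2, swap(2,2) ⇒ 1 3 -1 5 15 0 11 12 4 7 9
j=3: 5≤9, i=3, swap(3,3) ⇒ 1 3 -1 5 15 0 11 12 4 7 9
j=4: 15>9, skip
j=5: 0≤9, i=4, swap(4,5) ⇒ 1 3 -1 5 0 15 11 12 4 7 9
j=6: 11>9, skip
j=7: 12>9, skip
j=8: 4≤9, i=5, swap(5,8) ⇒ 1 3 -1 5 0 4 11 12 15 7 9
j=9: 7≤9, i=6, swap(6,9) ⇒ 1 3 -1 5 0 4 7 12 15 11 9
swap(7,10) ⇒ 1 3 -1 5 0 4 7 9 15 11 12; return 7

1 3 -1 5 0 4 7 9 15 11 12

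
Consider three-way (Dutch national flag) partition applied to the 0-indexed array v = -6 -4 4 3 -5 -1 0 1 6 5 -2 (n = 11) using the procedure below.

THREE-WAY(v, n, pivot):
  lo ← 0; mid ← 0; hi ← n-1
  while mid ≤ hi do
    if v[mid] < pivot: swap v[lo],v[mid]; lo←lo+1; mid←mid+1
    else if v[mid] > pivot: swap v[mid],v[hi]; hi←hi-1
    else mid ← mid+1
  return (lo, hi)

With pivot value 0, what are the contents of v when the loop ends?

-6 -4 -2 -5 -1 0 1 6 5 3 4

lo=0 mid=0 hi=10
-6<0: swap(0,0), lo=1 mid=1 ⇒ -6 -4 4 3 -5 -1 0 1 6 5 -2
-4<0: swap(1,1), lo=2 mid=2 ⇒ -6 -4 4 3 -5 -1 0 1 6 5 -2
4>0: swap(2,10), hi=9 ⇒ -6 -4 -2 3 -5 -1 0 1 6 5 4
-2<0: swap(2,2), lo=3 mid=3 ⇒ -6 -4 -2 3 -5 -1 0 1 6 5 4
3>0: swap(3,9), hi=8 ⇒ -6 -4 -2 5 -5 -1 0 1 6 3 4
5>0: swap(3,8), hi=7 ⇒ -6 -4 -2 6 -5 -1 0 1 5 3 4
6>0: swap(3,7), hi=6 ⇒ -6 -4 -2 1 -5 -1 0 6 5 3 4
1>0: swap(3,6), hi=5 ⇒ -6 -4 -2 0 -5 -1 1 6 5 3 4
0=0: mid=4
-5<0: swap(3,4), lo=4 mid=5 ⇒ -6 -4 -2 -5 0 -1 1 6 5 3 4
-1<0: swap(4,5), lo=5 mid=6 ⇒ -6 -4 -2 -5 -1 0 1 6 5 3 4
done. lo=5 hi=5; v=-6 -4 -2 -5 -1 0 1 6 5 3 4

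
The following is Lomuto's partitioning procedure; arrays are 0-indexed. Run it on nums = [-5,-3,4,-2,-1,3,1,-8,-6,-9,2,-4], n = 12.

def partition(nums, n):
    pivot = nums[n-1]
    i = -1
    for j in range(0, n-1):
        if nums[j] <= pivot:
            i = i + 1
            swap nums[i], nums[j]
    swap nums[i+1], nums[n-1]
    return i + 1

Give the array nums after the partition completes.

pivot = nums[11] = -4; i = -1
j=0: nums[0]=-5 ≤ -4 → i=0, swap nums[0],nums[0] (no change) → [-5,-3,4,-2,-1,3,1,-8,-6,-9,2,-4]
j=1: nums[1]=-3 > -4 → no swap
j=2: nums[2]=4 > -4 → no swap
j=3: nums[3]=-2 > -4 → no swap
j=4: nums[4]=-1 > -4 → no swap
j=5: nums[5]=3 > -4 → no swap
j=6: nums[6]=1 > -4 → no swap
j=7: nums[7]=-8 ≤ -4 → i=1, swap nums[1],nums[7] → [-5,-8,4,-2,-1,3,1,-3,-6,-9,2,-4]
j=8: nums[8]=-6 ≤ -4 → i=2, swap nums[2],nums[8] → [-5,-8,-6,-2,-1,3,1,-3,4,-9,2,-4]
j=9: nums[9]=-9 ≤ -4 → i=3, swap nums[3],nums[9] → [-5,-8,-6,-9,-1,3,1,-3,4,-2,2,-4]
j=10: nums[10]=2 > -4 → no swap
final swap nums[4],nums[11] → [-5,-8,-6,-9,-4,3,1,-3,4,-2,2,-1]; return 4

[-5,-8,-6,-9,-4,3,1,-3,4,-2,2,-1]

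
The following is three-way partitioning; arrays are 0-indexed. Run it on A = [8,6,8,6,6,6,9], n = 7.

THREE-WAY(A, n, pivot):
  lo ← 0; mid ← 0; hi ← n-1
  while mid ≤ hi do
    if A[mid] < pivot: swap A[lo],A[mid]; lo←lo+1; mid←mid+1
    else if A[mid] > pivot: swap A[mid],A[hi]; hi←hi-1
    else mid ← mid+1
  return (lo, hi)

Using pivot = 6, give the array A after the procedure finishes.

lo=0 mid=0 hi=6
8>6: swap(0,6), hi=5 ⇒ [9,6,8,6,6,6,8]
9>6: swap(0,5), hi=4 ⇒ [6,6,8,6,6,9,8]
6=6: mid=1
6=6: mid=2
8>6: swap(2,4), hi=3 ⇒ [6,6,6,6,8,9,8]
6=6: mid=3
6=6: mid=4
done. lo=0 hi=3; A=[6,6,6,6,8,9,8]

[6,6,6,6,8,9,8]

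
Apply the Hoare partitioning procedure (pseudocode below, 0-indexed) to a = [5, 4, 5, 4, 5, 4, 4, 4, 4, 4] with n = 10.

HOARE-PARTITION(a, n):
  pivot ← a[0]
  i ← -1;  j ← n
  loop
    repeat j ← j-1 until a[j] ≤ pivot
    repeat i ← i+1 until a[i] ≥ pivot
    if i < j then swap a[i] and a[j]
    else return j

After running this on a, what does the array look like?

pivot=5
j stops at 9 (4), i stops at 0 (5); swap ⇒ [4, 4, 5, 4, 5, 4, 4, 4, 4, 5]
j stops at 8 (4), i stops at 2 (5); swap ⇒ [4, 4, 4, 4, 5, 4, 4, 4, 5, 5]
j stops at 7 (4), i stops at 4 (5); swap ⇒ [4, 4, 4, 4, 4, 4, 4, 5, 5, 5]
j stops at 6, i stops at 7; i≥j ⇒ return 6. a=[4, 4, 4, 4, 4, 4, 4, 5, 5, 5]

[4, 4, 4, 4, 4, 4, 4, 5, 5, 5]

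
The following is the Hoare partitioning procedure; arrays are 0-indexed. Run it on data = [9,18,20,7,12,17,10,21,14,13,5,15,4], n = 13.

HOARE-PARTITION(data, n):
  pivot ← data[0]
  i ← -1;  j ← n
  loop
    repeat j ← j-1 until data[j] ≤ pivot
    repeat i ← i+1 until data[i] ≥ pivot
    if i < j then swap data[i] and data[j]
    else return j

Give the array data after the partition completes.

pivot=9
j stops at 12 (4), i stops at 0 (9); swap ⇒ [4,18,20,7,12,17,10,21,14,13,5,15,9]
j stops at 10 (5), i stops at 1 (18); swap ⇒ [4,5,20,7,12,17,10,21,14,13,18,15,9]
j stops at 3 (7), i stops at 2 (20); swap ⇒ [4,5,7,20,12,17,10,21,14,13,18,15,9]
j stops at 2, i stops at 3; i≥j ⇒ return 2. data=[4,5,7,20,12,17,10,21,14,13,18,15,9]

[4,5,7,20,12,17,10,21,14,13,18,15,9]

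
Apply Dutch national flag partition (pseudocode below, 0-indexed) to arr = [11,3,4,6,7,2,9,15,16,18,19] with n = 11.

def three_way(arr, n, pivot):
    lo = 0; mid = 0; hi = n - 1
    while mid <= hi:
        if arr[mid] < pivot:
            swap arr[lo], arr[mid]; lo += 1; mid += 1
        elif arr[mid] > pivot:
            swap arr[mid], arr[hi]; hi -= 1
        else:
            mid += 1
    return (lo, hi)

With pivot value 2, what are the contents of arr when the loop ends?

[2,4,6,7,3,9,15,16,18,19,11]

pivot = 2; lo=0, mid=0, hi=10
arr[mid]=11>2: swap arr[0],arr[10]; hi=9 → [19,3,4,6,7,2,9,15,16,18,11]
arr[mid]=19>2: swap arr[0],arr[9]; hi=8 → [18,3,4,6,7,2,9,15,16,19,11]
arr[mid]=18>2: swap arr[0],arr[8]; hi=7 → [16,3,4,6,7,2,9,15,18,19,11]
arr[mid]=16>2: swap arr[0],arr[7]; hi=6 → [15,3,4,6,7,2,9,16,18,19,11]
arr[mid]=15>2: swap arr[0],arr[6]; hi=5 → [9,3,4,6,7,2,15,16,18,19,11]
arr[mid]=9>2: swap arr[0],arr[5]; hi=4 → [2,3,4,6,7,9,15,16,18,19,11]
arr[mid]=2=2: mid=1
arr[mid]=3>2: swap arr[1],arr[4]; hi=3 → [2,7,4,6,3,9,15,16,18,19,11]
arr[mid]=7>2: swap arr[1],arr[3]; hi=2 → [2,6,4,7,3,9,15,16,18,19,11]
arr[mid]=6>2: swap arr[1],arr[2]; hi=1 → [2,4,6,7,3,9,15,16,18,19,11]
arr[mid]=4>2: swap arr[1],arr[1]; hi=0 → [2,4,6,7,3,9,15,16,18,19,11]
end: lo=0, hi=0; arr = [2,4,6,7,3,9,15,16,18,19,11]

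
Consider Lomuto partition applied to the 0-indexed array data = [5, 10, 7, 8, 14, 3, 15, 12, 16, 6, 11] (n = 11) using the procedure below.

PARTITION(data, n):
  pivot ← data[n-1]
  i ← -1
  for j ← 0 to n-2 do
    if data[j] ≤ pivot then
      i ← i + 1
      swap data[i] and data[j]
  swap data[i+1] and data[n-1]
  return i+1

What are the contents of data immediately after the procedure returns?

pivot = data[10] = 11; i = -1
j=0: data[0]=5 ≤ 11 → i=0, swap data[0],data[0] (no change) → [5, 10, 7, 8, 14, 3, 15, 12, 16, 6, 11]
j=1: data[1]=10 ≤ 11 → i=1, swap data[1],data[1] (no change) → [5, 10, 7, 8, 14, 3, 15, 12, 16, 6, 11]
j=2: data[2]=7 ≤ 11 → i=2, swap data[2],data[2] (no change) → [5, 10, 7, 8, 14, 3, 15, 12, 16, 6, 11]
j=3: data[3]=8 ≤ 11 → i=3, swap data[3],data[3] (no change) → [5, 10, 7, 8, 14, 3, 15, 12, 16, 6, 11]
j=4: data[4]=14 > 11 → no swap
j=5: data[5]=3 ≤ 11 → i=4, swap data[4],data[5] → [5, 10, 7, 8, 3, 14, 15, 12, 16, 6, 11]
j=6: data[6]=15 > 11 → no swap
j=7: data[7]=12 > 11 → no swap
j=8: data[8]=16 > 11 → no swap
j=9: data[9]=6 ≤ 11 → i=5, swap data[5],data[9] → [5, 10, 7, 8, 3, 6, 15, 12, 16, 14, 11]
final swap data[6],data[10] → [5, 10, 7, 8, 3, 6, 11, 12, 16, 14, 15]; return 6

[5, 10, 7, 8, 3, 6, 11, 12, 16, 14, 15]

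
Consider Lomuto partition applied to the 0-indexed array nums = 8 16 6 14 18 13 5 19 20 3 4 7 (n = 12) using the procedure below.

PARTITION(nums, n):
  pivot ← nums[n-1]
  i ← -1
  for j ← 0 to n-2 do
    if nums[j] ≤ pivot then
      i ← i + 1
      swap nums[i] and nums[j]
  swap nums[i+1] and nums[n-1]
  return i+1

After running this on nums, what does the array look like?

pivot = nums[11] = 7; i = -1
j=0: nums[0]=8 > 7 → no swap
j=1: nums[1]=16 > 7 → no swap
j=2: nums[2]=6 ≤ 7 → i=0, swap nums[0],nums[2] → 6 16 8 14 18 13 5 19 20 3 4 7
j=3: nums[3]=14 > 7 → no swap
j=4: nums[4]=18 > 7 → no swap
j=5: nums[5]=13 > 7 → no swap
j=6: nums[6]=5 ≤ 7 → i=1, swap nums[1],nums[6] → 6 5 8 14 18 13 16 19 20 3 4 7
j=7: nums[7]=19 > 7 → no swap
j=8: nums[8]=20 > 7 → no swap
j=9: nums[9]=3 ≤ 7 → i=2, swap nums[2],nums[9] → 6 5 3 14 18 13 16 19 20 8 4 7
j=10: nums[10]=4 ≤ 7 → i=3, swap nums[3],nums[10] → 6 5 3 4 18 13 16 19 20 8 14 7
final swap nums[4],nums[11] → 6 5 3 4 7 13 16 19 20 8 14 18; return 4

6 5 3 4 7 13 16 19 20 8 14 18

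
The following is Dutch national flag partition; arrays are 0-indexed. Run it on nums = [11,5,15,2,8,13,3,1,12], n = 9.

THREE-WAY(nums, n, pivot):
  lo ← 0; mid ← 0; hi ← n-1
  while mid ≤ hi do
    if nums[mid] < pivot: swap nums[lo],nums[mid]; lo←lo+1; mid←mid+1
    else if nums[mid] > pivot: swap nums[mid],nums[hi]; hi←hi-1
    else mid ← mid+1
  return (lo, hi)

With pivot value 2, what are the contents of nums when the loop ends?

pivot = 2; lo=0, mid=0, hi=8
nums[mid]=11>2: swap nums[0],nums[8]; hi=7 → [12,5,15,2,8,13,3,1,11]
nums[mid]=12>2: swap nums[0],nums[7]; hi=6 → [1,5,15,2,8,13,3,12,11]
nums[mid]=1<2: swap nums[0],nums[0]; lo=1,mid=1 → [1,5,15,2,8,13,3,12,11]
nums[mid]=5>2: swap nums[1],nums[6]; hi=5 → [1,3,15,2,8,13,5,12,11]
nums[mid]=3>2: swap nums[1],nums[5]; hi=4 → [1,13,15,2,8,3,5,12,11]
nums[mid]=13>2: swap nums[1],nums[4]; hi=3 → [1,8,15,2,13,3,5,12,11]
nums[mid]=8>2: swap nums[1],nums[3]; hi=2 → [1,2,15,8,13,3,5,12,11]
nums[mid]=2=2: mid=2
nums[mid]=15>2: swap nums[2],nums[2]; hi=1 → [1,2,15,8,13,3,5,12,11]
end: lo=1, hi=1; nums = [1,2,15,8,13,3,5,12,11]

[1,2,15,8,13,3,5,12,11]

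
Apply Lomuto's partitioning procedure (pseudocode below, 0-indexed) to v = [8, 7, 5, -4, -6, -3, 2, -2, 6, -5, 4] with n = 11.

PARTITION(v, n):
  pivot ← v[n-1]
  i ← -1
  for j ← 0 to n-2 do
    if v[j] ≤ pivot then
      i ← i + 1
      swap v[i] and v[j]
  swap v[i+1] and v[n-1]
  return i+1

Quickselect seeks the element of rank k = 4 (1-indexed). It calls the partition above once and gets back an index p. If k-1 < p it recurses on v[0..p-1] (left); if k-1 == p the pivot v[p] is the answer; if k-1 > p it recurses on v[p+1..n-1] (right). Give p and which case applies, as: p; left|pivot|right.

6; left

pivot = v[10] = 4; i = -1
j=0: v[0]=8 > 4 → no swap
j=1: v[1]=7 > 4 → no swap
j=2: v[2]=5 > 4 → no swap
j=3: v[3]=-4 ≤ 4 → i=0, swap v[0],v[3] → [-4, 7, 5, 8, -6, -3, 2, -2, 6, -5, 4]
j=4: v[4]=-6 ≤ 4 → i=1, swap v[1],v[4] → [-4, -6, 5, 8, 7, -3, 2, -2, 6, -5, 4]
j=5: v[5]=-3 ≤ 4 → i=2, swap v[2],v[5] → [-4, -6, -3, 8, 7, 5, 2, -2, 6, -5, 4]
j=6: v[6]=2 ≤ 4 → i=3, swap v[3],v[6] → [-4, -6, -3, 2, 7, 5, 8, -2, 6, -5, 4]
j=7: v[7]=-2 ≤ 4 → i=4, swap v[4],v[7] → [-4, -6, -3, 2, -2, 5, 8, 7, 6, -5, 4]
j=8: v[8]=6 > 4 → no swap
j=9: v[9]=-5 ≤ 4 → i=5, swap v[5],v[9] → [-4, -6, -3, 2, -2, -5, 8, 7, 6, 5, 4]
final swap v[6],v[10] → [-4, -6, -3, 2, -2, -5, 4, 7, 6, 5, 8]; return 6
p = 6; k-1 = 3 < 6 ⇒ left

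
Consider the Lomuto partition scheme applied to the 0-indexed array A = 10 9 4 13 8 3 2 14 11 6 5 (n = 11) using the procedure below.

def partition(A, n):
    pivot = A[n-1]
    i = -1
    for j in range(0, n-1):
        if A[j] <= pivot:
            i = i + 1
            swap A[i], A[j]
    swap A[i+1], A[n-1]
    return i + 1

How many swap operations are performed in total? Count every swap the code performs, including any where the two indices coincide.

pivot=5, i=-1
j=0: 10>5, skip
j=1: 9>5, skip
j=2: 4≤5, i=0, swap(0,2) ⇒ 4 9 10 13 8 3 2 14 11 6 5
j=3: 13>5, skip
j=4: 8>5, skip
j=5: 3≤5, i=1, swap(1,5) ⇒ 4 3 10 13 8 9 2 14 11 6 5
j=6: 2≤5, i=2, swap(2,6) ⇒ 4 3 2 13 8 9 10 14 11 6 5
j=7: 14>5, skip
j=8: 11>5, skip
j=9: 6>5, skip
swap(3,10) ⇒ 4 3 2 5 8 9 10 14 11 6 13; return 3

4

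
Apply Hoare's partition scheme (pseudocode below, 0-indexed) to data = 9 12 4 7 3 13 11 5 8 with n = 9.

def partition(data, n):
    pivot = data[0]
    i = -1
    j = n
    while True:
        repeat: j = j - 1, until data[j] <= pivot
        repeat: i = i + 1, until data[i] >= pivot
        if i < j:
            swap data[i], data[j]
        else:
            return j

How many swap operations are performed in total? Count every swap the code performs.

pivot=9
j stops at 8 (8), i stops at 0 (9); swap ⇒ 8 12 4 7 3 13 11 5 9
j stops at 7 (5), i stops at 1 (12); swap ⇒ 8 5 4 7 3 13 11 12 9
j stops at 4, i stops at 5; i≥j ⇒ return 4. data=8 5 4 7 3 13 11 12 9

2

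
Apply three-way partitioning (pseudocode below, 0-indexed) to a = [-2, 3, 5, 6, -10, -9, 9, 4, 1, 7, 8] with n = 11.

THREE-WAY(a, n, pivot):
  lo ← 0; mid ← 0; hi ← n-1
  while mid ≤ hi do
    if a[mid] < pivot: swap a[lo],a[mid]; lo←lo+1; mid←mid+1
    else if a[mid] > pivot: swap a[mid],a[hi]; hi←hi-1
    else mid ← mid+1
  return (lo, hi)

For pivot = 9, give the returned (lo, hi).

(10, 10)

pivot = 9; lo=0, mid=0, hi=10
a[mid]=-2<9: swap a[0],a[0]; lo=1,mid=1 → [-2, 3, 5, 6, -10, -9, 9, 4, 1, 7, 8]
a[mid]=3<9: swap a[1],a[1]; lo=2,mid=2 → [-2, 3, 5, 6, -10, -9, 9, 4, 1, 7, 8]
a[mid]=5<9: swap a[2],a[2]; lo=3,mid=3 → [-2, 3, 5, 6, -10, -9, 9, 4, 1, 7, 8]
a[mid]=6<9: swap a[3],a[3]; lo=4,mid=4 → [-2, 3, 5, 6, -10, -9, 9, 4, 1, 7, 8]
a[mid]=-10<9: swap a[4],a[4]; lo=5,mid=5 → [-2, 3, 5, 6, -10, -9, 9, 4, 1, 7, 8]
a[mid]=-9<9: swap a[5],a[5]; lo=6,mid=6 → [-2, 3, 5, 6, -10, -9, 9, 4, 1, 7, 8]
a[mid]=9=9: mid=7
a[mid]=4<9: swap a[6],a[7]; lo=7,mid=8 → [-2, 3, 5, 6, -10, -9, 4, 9, 1, 7, 8]
a[mid]=1<9: swap a[7],a[8]; lo=8,mid=9 → [-2, 3, 5, 6, -10, -9, 4, 1, 9, 7, 8]
a[mid]=7<9: swap a[8],a[9]; lo=9,mid=10 → [-2, 3, 5, 6, -10, -9, 4, 1, 7, 9, 8]
a[mid]=8<9: swap a[9],a[10]; lo=10,mid=11 → [-2, 3, 5, 6, -10, -9, 4, 1, 7, 8, 9]
end: lo=10, hi=10; a = [-2, 3, 5, 6, -10, -9, 4, 1, 7, 8, 9]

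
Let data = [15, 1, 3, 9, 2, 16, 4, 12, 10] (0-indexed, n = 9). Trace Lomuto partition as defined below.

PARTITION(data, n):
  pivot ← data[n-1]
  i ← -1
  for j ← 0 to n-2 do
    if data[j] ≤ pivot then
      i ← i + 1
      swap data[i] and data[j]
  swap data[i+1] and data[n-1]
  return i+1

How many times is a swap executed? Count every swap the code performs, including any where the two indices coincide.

pivot = data[8] = 10; i = -1
j=0: data[0]=15 > 10 → no swap
j=1: data[1]=1 ≤ 10 → i=0, swap data[0],data[1] → [1, 15, 3, 9, 2, 16, 4, 12, 10]
j=2: data[2]=3 ≤ 10 → i=1, swap data[1],data[2] → [1, 3, 15, 9, 2, 16, 4, 12, 10]
j=3: data[3]=9 ≤ 10 → i=2, swap data[2],data[3] → [1, 3, 9, 15, 2, 16, 4, 12, 10]
j=4: data[4]=2 ≤ 10 → i=3, swap data[3],data[4] → [1, 3, 9, 2, 15, 16, 4, 12, 10]
j=5: data[5]=16 > 10 → no swap
j=6: data[6]=4 ≤ 10 → i=4, swap data[4],data[6] → [1, 3, 9, 2, 4, 16, 15, 12, 10]
j=7: data[7]=12 > 10 → no swap
final swap data[5],data[8] → [1, 3, 9, 2, 4, 10, 15, 12, 16]; return 5

6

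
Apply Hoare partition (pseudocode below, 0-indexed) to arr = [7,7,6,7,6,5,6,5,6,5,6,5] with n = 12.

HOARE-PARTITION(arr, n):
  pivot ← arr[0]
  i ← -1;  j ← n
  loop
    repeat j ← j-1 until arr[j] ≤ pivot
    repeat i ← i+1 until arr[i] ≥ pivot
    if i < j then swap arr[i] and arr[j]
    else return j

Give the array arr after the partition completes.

[5,6,6,5,6,5,6,5,6,7,7,7]

pivot = arr[0] = 7; i = -1, j = 12
j→11 (arr[11]=5≤7), i→0 (arr[0]=7≥7); i<j, swap → [5,7,6,7,6,5,6,5,6,5,6,7]
j→10 (arr[10]=6≤7), i→1 (arr[1]=7≥7); i<j, swap → [5,6,6,7,6,5,6,5,6,5,7,7]
j→9 (arr[9]=5≤7), i→3 (arr[3]=7≥7); i<j, swap → [5,6,6,5,6,5,6,5,6,7,7,7]
j→8, i→9; i≥j, return j=8. arr = [5,6,6,5,6,5,6,5,6,7,7,7]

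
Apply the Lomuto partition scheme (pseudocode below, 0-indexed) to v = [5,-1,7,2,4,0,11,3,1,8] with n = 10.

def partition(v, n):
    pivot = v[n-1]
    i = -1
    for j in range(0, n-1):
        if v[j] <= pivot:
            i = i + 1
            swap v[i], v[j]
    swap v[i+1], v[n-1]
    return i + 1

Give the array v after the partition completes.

[5,-1,7,2,4,0,3,1,8,11]

pivot=8, i=-1
j=0: 5≤8, i=0, swap(0,0) ⇒ [5,-1,7,2,4,0,11,3,1,8]
j=1: -1≤8, i=1, swap(1,1) ⇒ [5,-1,7,2,4,0,11,3,1,8]
j=2: 7≤8, i=2, swap(2,2) ⇒ [5,-1,7,2,4,0,11,3,1,8]
j=3: 2≤8, i=3, swap(3,3) ⇒ [5,-1,7,2,4,0,11,3,1,8]
j=4: 4≤8, i=4, swap(4,4) ⇒ [5,-1,7,2,4,0,11,3,1,8]
j=5: 0≤8, i=5, swap(5,5) ⇒ [5,-1,7,2,4,0,11,3,1,8]
j=6: 11>8, skip
j=7: 3≤8, i=6, swap(6,7) ⇒ [5,-1,7,2,4,0,3,11,1,8]
j=8: 1≤8, i=7, swap(7,8) ⇒ [5,-1,7,2,4,0,3,1,11,8]
swap(8,9) ⇒ [5,-1,7,2,4,0,3,1,8,11]; return 8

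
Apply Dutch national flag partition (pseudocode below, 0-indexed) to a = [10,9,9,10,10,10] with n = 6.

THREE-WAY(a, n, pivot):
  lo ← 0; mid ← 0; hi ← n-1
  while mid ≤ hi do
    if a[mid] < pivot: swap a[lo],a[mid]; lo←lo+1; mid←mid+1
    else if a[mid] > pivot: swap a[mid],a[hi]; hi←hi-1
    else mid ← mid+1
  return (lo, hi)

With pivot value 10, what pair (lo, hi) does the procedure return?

lo=0 mid=0 hi=5
10=10: mid=1
9<10: swap(0,1), lo=1 mid=2 ⇒ [9,10,9,10,10,10]
9<10: swap(1,2), lo=2 mid=3 ⇒ [9,9,10,10,10,10]
10=10: mid=4
10=10: mid=5
10=10: mid=6
done. lo=2 hi=5; a=[9,9,10,10,10,10]

(2, 5)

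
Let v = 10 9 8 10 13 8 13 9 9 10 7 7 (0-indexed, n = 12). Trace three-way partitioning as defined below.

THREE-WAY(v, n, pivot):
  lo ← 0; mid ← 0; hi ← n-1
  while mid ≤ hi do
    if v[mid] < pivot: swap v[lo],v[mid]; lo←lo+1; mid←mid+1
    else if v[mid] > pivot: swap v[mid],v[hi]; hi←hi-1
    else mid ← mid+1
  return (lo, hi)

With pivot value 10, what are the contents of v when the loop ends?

9 8 7 8 7 9 9 10 10 10 13 13

pivot = 10; lo=0, mid=0, hi=11
v[mid]=10=10: mid=1
v[mid]=9<10: swap v[0],v[1]; lo=1,mid=2 → 9 10 8 10 13 8 13 9 9 10 7 7
v[mid]=8<10: swap v[1],v[2]; lo=2,mid=3 → 9 8 10 10 13 8 13 9 9 10 7 7
v[mid]=10=10: mid=4
v[mid]=13>10: swap v[4],v[11]; hi=10 → 9 8 10 10 7 8 13 9 9 10 7 13
v[mid]=7<10: swap v[2],v[4]; lo=3,mid=5 → 9 8 7 10 10 8 13 9 9 10 7 13
v[mid]=8<10: swap v[3],v[5]; lo=4,mid=6 → 9 8 7 8 10 10 13 9 9 10 7 13
v[mid]=13>10: swap v[6],v[10]; hi=9 → 9 8 7 8 10 10 7 9 9 10 13 13
v[mid]=7<10: swap v[4],v[6]; lo=5,mid=7 → 9 8 7 8 7 10 10 9 9 10 13 13
v[mid]=9<10: swap v[5],v[7]; lo=6,mid=8 → 9 8 7 8 7 9 10 10 9 10 13 13
v[mid]=9<10: swap v[6],v[8]; lo=7,mid=9 → 9 8 7 8 7 9 9 10 10 10 13 13
v[mid]=10=10: mid=10
end: lo=7, hi=9; v = 9 8 7 8 7 9 9 10 10 10 13 13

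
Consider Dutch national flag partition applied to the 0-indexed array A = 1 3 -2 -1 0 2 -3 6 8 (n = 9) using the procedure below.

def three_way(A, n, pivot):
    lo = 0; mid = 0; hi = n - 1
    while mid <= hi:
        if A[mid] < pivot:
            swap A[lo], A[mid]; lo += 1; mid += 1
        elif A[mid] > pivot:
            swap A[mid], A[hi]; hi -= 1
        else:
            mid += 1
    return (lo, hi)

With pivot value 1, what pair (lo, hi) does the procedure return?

pivot = 1; lo=0, mid=0, hi=8
A[mid]=1=1: mid=1
A[mid]=3>1: swap A[1],A[8]; hi=7 → 1 8 -2 -1 0 2 -3 6 3
A[mid]=8>1: swap A[1],A[7]; hi=6 → 1 6 -2 -1 0 2 -3 8 3
A[mid]=6>1: swap A[1],A[6]; hi=5 → 1 -3 -2 -1 0 2 6 8 3
A[mid]=-3<1: swap A[0],A[1]; lo=1,mid=2 → -3 1 -2 -1 0 2 6 8 3
A[mid]=-2<1: swap A[1],A[2]; lo=2,mid=3 → -3 -2 1 -1 0 2 6 8 3
A[mid]=-1<1: swap A[2],A[3]; lo=3,mid=4 → -3 -2 -1 1 0 2 6 8 3
A[mid]=0<1: swap A[3],A[4]; lo=4,mid=5 → -3 -2 -1 0 1 2 6 8 3
A[mid]=2>1: swap A[5],A[5]; hi=4 → -3 -2 -1 0 1 2 6 8 3
end: lo=4, hi=4; A = -3 -2 -1 0 1 2 6 8 3

(4, 4)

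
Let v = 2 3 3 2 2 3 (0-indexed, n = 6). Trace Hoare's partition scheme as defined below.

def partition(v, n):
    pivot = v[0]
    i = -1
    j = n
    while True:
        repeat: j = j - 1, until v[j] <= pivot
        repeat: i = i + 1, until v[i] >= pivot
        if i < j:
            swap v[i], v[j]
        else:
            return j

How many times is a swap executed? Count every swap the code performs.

pivot=2
j stops at 4 (2), i stops at 0 (2); swap ⇒ 2 3 3 2 2 3
j stops at 3 (2), i stops at 1 (3); swap ⇒ 2 2 3 3 2 3
j stops at 1, i stops at 2; i≥j ⇒ return 1. v=2 2 3 3 2 3

2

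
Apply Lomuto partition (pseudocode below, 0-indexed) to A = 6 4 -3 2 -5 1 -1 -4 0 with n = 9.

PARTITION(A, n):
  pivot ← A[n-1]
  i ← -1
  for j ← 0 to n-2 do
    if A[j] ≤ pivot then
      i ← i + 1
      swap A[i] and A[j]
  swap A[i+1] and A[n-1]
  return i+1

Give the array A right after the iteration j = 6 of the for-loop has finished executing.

-3 -5 -1 2 4 1 6 -4 0

pivot=0, i=-1
j=0: 6>0, skip
j=1: 4>0, skip
j=2: -3≤0, i=0, swap(0,2) ⇒ -3 4 6 2 -5 1 -1 -4 0
j=3: 2>0, skip
j=4: -5≤0, i=1, swap(1,4) ⇒ -3 -5 6 2 4 1 -1 -4 0
j=5: 1>0, skip
j=6: -1≤0, i=2, swap(2,6) ⇒ -3 -5 -1 2 4 1 6 -4 0
(after j=6) A = -3 -5 -1 2 4 1 6 -4 0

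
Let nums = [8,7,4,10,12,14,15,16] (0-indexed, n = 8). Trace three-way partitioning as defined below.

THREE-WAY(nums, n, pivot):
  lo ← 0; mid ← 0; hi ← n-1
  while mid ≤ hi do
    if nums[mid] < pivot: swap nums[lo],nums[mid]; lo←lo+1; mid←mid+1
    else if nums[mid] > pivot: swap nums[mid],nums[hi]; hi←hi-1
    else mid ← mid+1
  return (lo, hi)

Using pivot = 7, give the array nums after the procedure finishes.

[4,7,10,12,14,15,16,8]

pivot = 7; lo=0, mid=0, hi=7
nums[mid]=8>7: swap nums[0],nums[7]; hi=6 → [16,7,4,10,12,14,15,8]
nums[mid]=16>7: swap nums[0],nums[6]; hi=5 → [15,7,4,10,12,14,16,8]
nums[mid]=15>7: swap nums[0],nums[5]; hi=4 → [14,7,4,10,12,15,16,8]
nums[mid]=14>7: swap nums[0],nums[4]; hi=3 → [12,7,4,10,14,15,16,8]
nums[mid]=12>7: swap nums[0],nums[3]; hi=2 → [10,7,4,12,14,15,16,8]
nums[mid]=10>7: swap nums[0],nums[2]; hi=1 → [4,7,10,12,14,15,16,8]
nums[mid]=4<7: swap nums[0],nums[0]; lo=1,mid=1 → [4,7,10,12,14,15,16,8]
nums[mid]=7=7: mid=2
end: lo=1, hi=1; nums = [4,7,10,12,14,15,16,8]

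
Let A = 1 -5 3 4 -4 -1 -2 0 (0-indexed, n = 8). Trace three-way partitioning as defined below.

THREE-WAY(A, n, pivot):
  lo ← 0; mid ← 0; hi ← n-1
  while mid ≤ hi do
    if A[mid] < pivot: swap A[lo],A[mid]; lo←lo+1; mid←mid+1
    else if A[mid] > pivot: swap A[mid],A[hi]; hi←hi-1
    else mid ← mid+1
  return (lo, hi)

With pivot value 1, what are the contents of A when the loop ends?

-5 0 -2 -4 -1 1 4 3

pivot = 1; lo=0, mid=0, hi=7
A[mid]=1=1: mid=1
A[mid]=-5<1: swap A[0],A[1]; lo=1,mid=2 → -5 1 3 4 -4 -1 -2 0
A[mid]=3>1: swap A[2],A[7]; hi=6 → -5 1 0 4 -4 -1 -2 3
A[mid]=0<1: swap A[1],A[2]; lo=2,mid=3 → -5 0 1 4 -4 -1 -2 3
A[mid]=4>1: swap A[3],A[6]; hi=5 → -5 0 1 -2 -4 -1 4 3
A[mid]=-2<1: swap A[2],A[3]; lo=3,mid=4 → -5 0 -2 1 -4 -1 4 3
A[mid]=-4<1: swap A[3],A[4]; lo=4,mid=5 → -5 0 -2 -4 1 -1 4 3
A[mid]=-1<1: swap A[4],A[5]; lo=5,mid=6 → -5 0 -2 -4 -1 1 4 3
end: lo=5, hi=5; A = -5 0 -2 -4 -1 1 4 3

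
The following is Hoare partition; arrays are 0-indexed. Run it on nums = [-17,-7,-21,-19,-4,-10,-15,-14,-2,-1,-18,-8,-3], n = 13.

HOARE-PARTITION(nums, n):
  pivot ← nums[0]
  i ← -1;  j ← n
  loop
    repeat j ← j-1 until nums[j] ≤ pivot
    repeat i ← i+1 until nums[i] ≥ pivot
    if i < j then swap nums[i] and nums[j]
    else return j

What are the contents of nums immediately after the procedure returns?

[-18,-19,-21,-7,-4,-10,-15,-14,-2,-1,-17,-8,-3]

pivot=-17
j stops at 10 (-18), i stops at 0 (-17); swap ⇒ [-18,-7,-21,-19,-4,-10,-15,-14,-2,-1,-17,-8,-3]
j stops at 3 (-19), i stops at 1 (-7); swap ⇒ [-18,-19,-21,-7,-4,-10,-15,-14,-2,-1,-17,-8,-3]
j stops at 2, i stops at 3; i≥j ⇒ return 2. nums=[-18,-19,-21,-7,-4,-10,-15,-14,-2,-1,-17,-8,-3]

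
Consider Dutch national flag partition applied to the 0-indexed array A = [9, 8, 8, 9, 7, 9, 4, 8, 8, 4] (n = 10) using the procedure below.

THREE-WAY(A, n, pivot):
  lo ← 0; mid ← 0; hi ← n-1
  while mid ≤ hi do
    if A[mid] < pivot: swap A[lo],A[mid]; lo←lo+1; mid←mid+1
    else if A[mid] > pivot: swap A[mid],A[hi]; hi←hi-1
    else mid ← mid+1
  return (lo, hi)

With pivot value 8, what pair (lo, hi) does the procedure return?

(3, 6)

lo=0 mid=0 hi=9
9>8: swap(0,9), hi=8 ⇒ [4, 8, 8, 9, 7, 9, 4, 8, 8, 9]
4<8: swap(0,0), lo=1 mid=1 ⇒ [4, 8, 8, 9, 7, 9, 4, 8, 8, 9]
8=8: mid=2
8=8: mid=3
9>8: swap(3,8), hi=7 ⇒ [4, 8, 8, 8, 7, 9, 4, 8, 9, 9]
8=8: mid=4
7<8: swap(1,4), lo=2 mid=5 ⇒ [4, 7, 8, 8, 8, 9, 4, 8, 9, 9]
9>8: swap(5,7), hi=6 ⇒ [4, 7, 8, 8, 8, 8, 4, 9, 9, 9]
8=8: mid=6
4<8: swap(2,6), lo=3 mid=7 ⇒ [4, 7, 4, 8, 8, 8, 8, 9, 9, 9]
done. lo=3 hi=6; A=[4, 7, 4, 8, 8, 8, 8, 9, 9, 9]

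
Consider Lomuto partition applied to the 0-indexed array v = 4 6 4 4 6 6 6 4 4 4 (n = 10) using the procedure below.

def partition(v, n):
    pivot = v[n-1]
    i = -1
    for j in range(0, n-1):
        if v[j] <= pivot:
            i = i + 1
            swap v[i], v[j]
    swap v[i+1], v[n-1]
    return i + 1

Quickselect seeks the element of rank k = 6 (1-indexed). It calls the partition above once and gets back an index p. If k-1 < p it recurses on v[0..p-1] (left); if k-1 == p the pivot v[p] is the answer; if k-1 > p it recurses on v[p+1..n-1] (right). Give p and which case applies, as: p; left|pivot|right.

pivot=4, i=-1
j=0: 4≤4, i=0, swap(0,0) ⇒ 4 6 4 4 6 6 6 4 4 4
j=1: 6>4, skip
j=2: 4≤4, i=1, swap(1,2) ⇒ 4 4 6 4 6 6 6 4 4 4
j=3: 4≤4, i=2, swap(2,3) ⇒ 4 4 4 6 6 6 6 4 4 4
j=4: 6>4, skip
j=5: 6>4, skip
j=6: 6>4, skip
j=7: 4≤4, i=3, swap(3,7) ⇒ 4 4 4 4 6 6 6 6 4 4
j=8: 4≤4, i=4, swap(4,8) ⇒ 4 4 4 4 4 6 6 6 6 4
swap(5,9) ⇒ 4 4 4 4 4 4 6 6 6 6; return 5
p = 5; k-1 = 5 == 5 ⇒ pivot

5; pivot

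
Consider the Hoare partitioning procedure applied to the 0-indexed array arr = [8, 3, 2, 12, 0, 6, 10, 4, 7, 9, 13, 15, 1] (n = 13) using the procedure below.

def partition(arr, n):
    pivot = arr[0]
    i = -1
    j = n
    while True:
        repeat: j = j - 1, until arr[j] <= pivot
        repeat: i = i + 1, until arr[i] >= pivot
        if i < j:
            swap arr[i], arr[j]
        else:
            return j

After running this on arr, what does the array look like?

[1, 3, 2, 7, 0, 6, 4, 10, 12, 9, 13, 15, 8]

pivot = arr[0] = 8; i = -1, j = 13
j→12 (arr[12]=1≤8), i→0 (arr[0]=8≥8); i<j, swap → [1, 3, 2, 12, 0, 6, 10, 4, 7, 9, 13, 15, 8]
j→8 (arr[8]=7≤8), i→3 (arr[3]=12≥8); i<j, swap → [1, 3, 2, 7, 0, 6, 10, 4, 12, 9, 13, 15, 8]
j→7 (arr[7]=4≤8), i→6 (arr[6]=10≥8); i<j, swap → [1, 3, 2, 7, 0, 6, 4, 10, 12, 9, 13, 15, 8]
j→6, i→7; i≥j, return j=6. arr = [1, 3, 2, 7, 0, 6, 4, 10, 12, 9, 13, 15, 8]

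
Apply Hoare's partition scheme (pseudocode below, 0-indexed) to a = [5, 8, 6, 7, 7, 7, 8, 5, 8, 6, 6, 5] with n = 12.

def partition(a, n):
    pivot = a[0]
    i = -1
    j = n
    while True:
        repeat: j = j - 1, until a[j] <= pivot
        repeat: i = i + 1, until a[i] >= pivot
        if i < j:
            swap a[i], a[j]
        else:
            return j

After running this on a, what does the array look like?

[5, 5, 6, 7, 7, 7, 8, 8, 8, 6, 6, 5]

pivot = a[0] = 5; i = -1, j = 12
j→11 (a[11]=5≤5), i→0 (a[0]=5≥5); i<j, swap → [5, 8, 6, 7, 7, 7, 8, 5, 8, 6, 6, 5]
j→7 (a[7]=5≤5), i→1 (a[1]=8≥5); i<j, swap → [5, 5, 6, 7, 7, 7, 8, 8, 8, 6, 6, 5]
j→1, i→2; i≥j, return j=1. a = [5, 5, 6, 7, 7, 7, 8, 8, 8, 6, 6, 5]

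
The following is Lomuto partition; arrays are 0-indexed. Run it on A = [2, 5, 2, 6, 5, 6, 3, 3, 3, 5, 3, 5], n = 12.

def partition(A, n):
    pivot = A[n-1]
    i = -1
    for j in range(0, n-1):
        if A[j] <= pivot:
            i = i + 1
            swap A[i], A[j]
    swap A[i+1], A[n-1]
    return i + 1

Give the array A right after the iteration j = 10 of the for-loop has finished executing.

[2, 5, 2, 5, 3, 3, 3, 5, 3, 6, 6, 5]

pivot=5, i=-1
j=0: 2≤5, i=0, swap(0,0) ⇒ [2, 5, 2, 6, 5, 6, 3, 3, 3, 5, 3, 5]
j=1: 5≤5, i=1, swap(1,1) ⇒ [2, 5, 2, 6, 5, 6, 3, 3, 3, 5, 3, 5]
j=2: 2≤5, i=2, swap(2,2) ⇒ [2, 5, 2, 6, 5, 6, 3, 3, 3, 5, 3, 5]
j=3: 6>5, skip
j=4: 5≤5, i=3, swap(3,4) ⇒ [2, 5, 2, 5, 6, 6, 3, 3, 3, 5, 3, 5]
j=5: 6>5, skip
j=6: 3≤5, i=4, swap(4,6) ⇒ [2, 5, 2, 5, 3, 6, 6, 3, 3, 5, 3, 5]
j=7: 3≤5, i=5, swap(5,7) ⇒ [2, 5, 2, 5, 3, 3, 6, 6, 3, 5, 3, 5]
j=8: 3≤5, i=6, swap(6,8) ⇒ [2, 5, 2, 5, 3, 3, 3, 6, 6, 5, 3, 5]
j=9: 5≤5, i=7, swap(7,9) ⇒ [2, 5, 2, 5, 3, 3, 3, 5, 6, 6, 3, 5]
j=10: 3≤5, i=8, swap(8,10) ⇒ [2, 5, 2, 5, 3, 3, 3, 5, 3, 6, 6, 5]
(after j=10) A = [2, 5, 2, 5, 3, 3, 3, 5, 3, 6, 6, 5]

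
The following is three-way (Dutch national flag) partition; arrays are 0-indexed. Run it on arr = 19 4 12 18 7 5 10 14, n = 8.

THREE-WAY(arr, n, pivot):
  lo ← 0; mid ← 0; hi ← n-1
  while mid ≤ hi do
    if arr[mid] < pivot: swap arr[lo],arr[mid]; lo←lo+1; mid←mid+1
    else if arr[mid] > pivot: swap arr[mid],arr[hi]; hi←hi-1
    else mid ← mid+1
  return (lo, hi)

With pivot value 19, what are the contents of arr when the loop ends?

lo=0 mid=0 hi=7
19=19: mid=1
4<19: swap(0,1), lo=1 mid=2 ⇒ 4 19 12 18 7 5 10 14
12<19: swap(1,2), lo=2 mid=3 ⇒ 4 12 19 18 7 5 10 14
18<19: swap(2,3), lo=3 mid=4 ⇒ 4 12 18 19 7 5 10 14
7<19: swap(3,4), lo=4 mid=5 ⇒ 4 12 18 7 19 5 10 14
5<19: swap(4,5), lo=5 mid=6 ⇒ 4 12 18 7 5 19 10 14
10<19: swap(5,6), lo=6 mid=7 ⇒ 4 12 18 7 5 10 19 14
14<19: swap(6,7), lo=7 mid=8 ⇒ 4 12 18 7 5 10 14 19
done. lo=7 hi=7; arr=4 12 18 7 5 10 14 19

4 12 18 7 5 10 14 19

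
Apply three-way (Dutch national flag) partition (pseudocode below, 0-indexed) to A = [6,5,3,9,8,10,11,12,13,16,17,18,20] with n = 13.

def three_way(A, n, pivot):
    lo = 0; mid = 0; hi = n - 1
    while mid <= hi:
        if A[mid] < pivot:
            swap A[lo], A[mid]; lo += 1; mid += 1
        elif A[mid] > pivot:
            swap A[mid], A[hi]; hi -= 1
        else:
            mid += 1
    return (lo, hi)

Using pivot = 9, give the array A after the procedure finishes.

[6,5,3,8,9,11,12,13,16,17,18,20,10]

pivot = 9; lo=0, mid=0, hi=12
A[mid]=6<9: swap A[0],A[0]; lo=1,mid=1 → [6,5,3,9,8,10,11,12,13,16,17,18,20]
A[mid]=5<9: swap A[1],A[1]; lo=2,mid=2 → [6,5,3,9,8,10,11,12,13,16,17,18,20]
A[mid]=3<9: swap A[2],A[2]; lo=3,mid=3 → [6,5,3,9,8,10,11,12,13,16,17,18,20]
A[mid]=9=9: mid=4
A[mid]=8<9: swap A[3],A[4]; lo=4,mid=5 → [6,5,3,8,9,10,11,12,13,16,17,18,20]
A[mid]=10>9: swap A[5],A[12]; hi=11 → [6,5,3,8,9,20,11,12,13,16,17,18,10]
A[mid]=20>9: swap A[5],A[11]; hi=10 → [6,5,3,8,9,18,11,12,13,16,17,20,10]
A[mid]=18>9: swap A[5],A[10]; hi=9 → [6,5,3,8,9,17,11,12,13,16,18,20,10]
A[mid]=17>9: swap A[5],A[9]; hi=8 → [6,5,3,8,9,16,11,12,13,17,18,20,10]
A[mid]=16>9: swap A[5],A[8]; hi=7 → [6,5,3,8,9,13,11,12,16,17,18,20,10]
A[mid]=13>9: swap A[5],A[7]; hi=6 → [6,5,3,8,9,12,11,13,16,17,18,20,10]
A[mid]=12>9: swap A[5],A[6]; hi=5 → [6,5,3,8,9,11,12,13,16,17,18,20,10]
A[mid]=11>9: swap A[5],A[5]; hi=4 → [6,5,3,8,9,11,12,13,16,17,18,20,10]
end: lo=4, hi=4; A = [6,5,3,8,9,11,12,13,16,17,18,20,10]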